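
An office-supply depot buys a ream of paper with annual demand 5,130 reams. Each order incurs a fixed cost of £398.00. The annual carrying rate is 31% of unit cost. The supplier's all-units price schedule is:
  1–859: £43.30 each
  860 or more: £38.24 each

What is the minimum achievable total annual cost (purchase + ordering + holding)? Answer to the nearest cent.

Holding cost per unit per year at price C is H = 0.31·C.
Evaluate total cost at each tier's feasible EOQ or, if the EOQ is below the tier, at the tier's minimum quantity.
EOQ at £43.30 = 551.6 (feasible in tier 1): TC = 5,130×£43.30 + (5,130/551.6)×398 + (551.6/2)×0.31×£43.30 = £229,532.55.
EOQ at £38.24 = 586.9 < 860, so use break Q=860: TC = 5,130×£38.24 + (5,130/860.0)×398 + (860.0/2)×0.31×£38.24 = £203,642.71.
Lowest total cost among the candidates is at Q = 860.0.

TC* ≈ £203,642.71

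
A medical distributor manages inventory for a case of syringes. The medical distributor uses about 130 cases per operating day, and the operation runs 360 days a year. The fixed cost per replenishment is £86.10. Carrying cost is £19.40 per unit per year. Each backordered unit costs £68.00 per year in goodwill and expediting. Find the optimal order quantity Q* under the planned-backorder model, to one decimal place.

Q* ≈ 730.7 cases

Annual demand D = 130 × 360 = 46,800.
With planned backorders, Q* = √(2DS/H) · √((H+B)/B).
√(2DS/H) = √(2 × 46,800 × 86.1 / 19.4) = 644.523.
√((H+B)/B) = √((19.4+68)/68) = 1.1337.
Q* ≈ 730.701.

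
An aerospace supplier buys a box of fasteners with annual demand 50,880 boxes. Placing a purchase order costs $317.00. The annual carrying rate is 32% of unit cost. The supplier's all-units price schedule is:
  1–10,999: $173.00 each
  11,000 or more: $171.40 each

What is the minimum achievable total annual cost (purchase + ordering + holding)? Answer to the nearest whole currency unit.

Holding cost per unit per year at price C is H = 0.32·C.
Evaluate total cost at each tier's feasible EOQ or, if the EOQ is below the tier, at the tier's minimum quantity.
EOQ at $173.00 = 763.3 (feasible in tier 1): TC = 50,880×$173.00 + (50,880/763.3)×317 + (763.3/2)×0.32×$173.00 = $8,844,498.71.
EOQ at $171.40 = 766.9 < 11000, so use break Q=11000: TC = 50,880×$171.40 + (50,880/11000.0)×317 + (11000.0/2)×0.32×$171.40 = $9,023,962.27.
Lowest total cost among the candidates is at Q = 763.3.

TC* ≈ $8,844,499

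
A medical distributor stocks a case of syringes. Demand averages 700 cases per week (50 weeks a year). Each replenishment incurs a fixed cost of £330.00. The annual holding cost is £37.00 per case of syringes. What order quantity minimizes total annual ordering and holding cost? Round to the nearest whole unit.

Q* ≈ 790 cases

Annual demand D = 700 × 50 = 35,000.
EOQ = √(2DS / H) = √(2 × 35,000 × 330 / 37).
= √(23,100,000 / 37) = √624,324.3243 ≈ 790.142.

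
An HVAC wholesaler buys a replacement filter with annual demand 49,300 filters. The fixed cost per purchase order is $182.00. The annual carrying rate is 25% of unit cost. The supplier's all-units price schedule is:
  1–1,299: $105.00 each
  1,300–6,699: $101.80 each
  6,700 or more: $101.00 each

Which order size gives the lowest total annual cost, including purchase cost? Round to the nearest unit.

Q* ≈ 1,300 filters

Holding cost per unit per year at price C is H = 0.25·C.
For each price level, check whether its EOQ is feasible; otherwise the best quantity at that price is the breakpoint.
EOQ at $105.00 = 826.8 (feasible in tier 1): TC = 49,300×$105.00 + (49,300/826.8)×182 + (826.8/2)×0.25×$105.00 = $5,198,203.95.
EOQ at $101.80 = 839.7 < 1300, so use break Q=1300: TC = 49,300×$101.80 + (49,300/1300.0)×182 + (1300.0/2)×0.25×$101.80 = $5,042,184.50.
EOQ at $101.00 = 843.0 < 6700, so use break Q=6700: TC = 49,300×$101.00 + (49,300/6700.0)×182 + (6700.0/2)×0.25×$101.00 = $5,065,226.69.
Lowest total cost is $5,042,184.50 at Q = 1300.0.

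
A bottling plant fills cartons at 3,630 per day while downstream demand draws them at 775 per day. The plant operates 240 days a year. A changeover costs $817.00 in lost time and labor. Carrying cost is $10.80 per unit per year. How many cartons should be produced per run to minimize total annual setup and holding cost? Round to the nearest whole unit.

Annual demand D = 775 × 240 = 186,000.
Production build-up factor (1 − d/p) = 1 − 775/3,630 = 0.7865.
Q* = √(2DS / (H(1 − d/p))) = √(2 × 186,000 × 817 / (10.8 × 0.7865)).
= √(303,924,000 / 8.4942) ≈ 5981.648.

Q* ≈ 5,982 cartons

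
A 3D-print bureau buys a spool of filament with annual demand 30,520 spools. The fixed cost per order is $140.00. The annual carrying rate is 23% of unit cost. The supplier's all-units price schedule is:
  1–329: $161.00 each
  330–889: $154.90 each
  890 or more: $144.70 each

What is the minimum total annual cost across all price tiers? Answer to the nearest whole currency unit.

Holding cost per unit per year at price C is H = 0.23·C.
For each price level, check whether its EOQ is feasible; otherwise the best quantity at that price is the breakpoint.
Tier 1 ($161.00): EOQ = 480.4 exceeds tier's upper bound 329, so this tier is dominated.
EOQ at $154.90 = 489.8 (feasible in tier 2): TC = 30,520×$154.90 + (30,520/489.8)×140 + (489.8/2)×0.23×$154.90 = $4,744,996.61.
EOQ at $144.70 = 506.7 < 890, so use break Q=890: TC = 30,520×$144.70 + (30,520/890.0)×140 + (890.0/2)×0.23×$144.70 = $4,435,854.94.
Lowest total cost among the candidates is at Q = 890.0.

TC* ≈ $4,435,855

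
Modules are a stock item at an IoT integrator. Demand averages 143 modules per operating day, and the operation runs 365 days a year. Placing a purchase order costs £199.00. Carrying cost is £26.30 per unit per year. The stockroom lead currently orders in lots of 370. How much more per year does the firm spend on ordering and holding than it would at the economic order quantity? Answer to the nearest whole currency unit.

Extra cost ≈ £9,564 per year

Annual demand D = 143 × 365 = 52,195.
EOQ = √(2DS/H) = √(2 × 52,195 × 199 / 26.3) ≈ 888.75.
Cost at Q* = (D/Q*)S + (Q*/2)H = √(2DSH) ≈ £23,374.04.
Cost at Q = 370: (52,195/370)×199 + (370/2)×26.3 = £28,072.45 + £4,865.50 = £32,937.95.
Excess = £32,937.95 − £23,374.04 = £9,563.90.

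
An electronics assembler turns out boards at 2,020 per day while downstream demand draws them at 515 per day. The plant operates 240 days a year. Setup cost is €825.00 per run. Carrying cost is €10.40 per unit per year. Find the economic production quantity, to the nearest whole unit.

Q* ≈ 5,130 boards

Annual demand D = 515 × 240 = 123,600.
Production build-up factor (1 − d/p) = 1 − 515/2,020 = 0.7450.
Q* = √(2DS / (H(1 − d/p))) = √(2 × 123,600 × 825 / (10.4 × 0.7450)).
= √(203,940,000 / 7.7485) ≈ 5130.291.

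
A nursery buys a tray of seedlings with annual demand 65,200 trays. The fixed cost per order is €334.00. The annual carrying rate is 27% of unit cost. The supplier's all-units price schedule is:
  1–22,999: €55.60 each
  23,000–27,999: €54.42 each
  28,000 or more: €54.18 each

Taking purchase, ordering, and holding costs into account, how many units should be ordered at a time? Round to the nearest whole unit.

Holding cost per unit per year at price C is H = 0.27·C.
Evaluate total cost at each tier's feasible EOQ or, if the EOQ is below the tier, at the tier's minimum quantity.
EOQ at €55.60 = 1703.3 (feasible in tier 1): TC = 65,200×€55.60 + (65,200/1703.3)×334 + (1703.3/2)×0.27×€55.60 = €3,650,690.03.
EOQ at €54.42 = 1721.7 < 23000, so use break Q=23000: TC = 65,200×€54.42 + (65,200/23000.0)×334 + (23000.0/2)×0.27×€54.42 = €3,718,104.92.
EOQ at €54.18 = 1725.5 < 28000, so use break Q=28000: TC = 65,200×€54.18 + (65,200/28000.0)×334 + (28000.0/2)×0.27×€54.18 = €3,738,114.14.
Lowest total cost is €3,650,690.03 at Q = 1703.3.

Q* ≈ 1,703 trays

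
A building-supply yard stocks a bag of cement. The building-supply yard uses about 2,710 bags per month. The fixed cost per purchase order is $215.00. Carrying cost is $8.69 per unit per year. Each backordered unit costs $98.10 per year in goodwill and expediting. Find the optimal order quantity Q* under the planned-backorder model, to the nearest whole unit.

Q* ≈ 1,324 bags

Annual demand D = 2,710 × 12 = 32,520.
With planned backorders, Q* = √(2DS/H) · √((H+B)/B).
√(2DS/H) = √(2 × 32,520 × 215 / 8.69) = 1268.527.
√((H+B)/B) = √((8.69+98.1)/98.1) = 1.0434.
Q* ≈ 1323.520.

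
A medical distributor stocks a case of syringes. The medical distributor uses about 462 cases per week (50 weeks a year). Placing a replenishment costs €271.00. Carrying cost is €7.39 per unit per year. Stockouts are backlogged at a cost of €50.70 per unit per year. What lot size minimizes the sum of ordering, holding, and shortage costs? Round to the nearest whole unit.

Annual demand D = 462 × 50 = 23,100.
With planned backorders, Q* = √(2DS/H) · √((H+B)/B).
√(2DS/H) = √(2 × 23,100 × 271 / 7.39) = 1301.618.
√((H+B)/B) = √((7.39+50.7)/50.7) = 1.0704.
Q* ≈ 1393.253.

Q* ≈ 1,393 cases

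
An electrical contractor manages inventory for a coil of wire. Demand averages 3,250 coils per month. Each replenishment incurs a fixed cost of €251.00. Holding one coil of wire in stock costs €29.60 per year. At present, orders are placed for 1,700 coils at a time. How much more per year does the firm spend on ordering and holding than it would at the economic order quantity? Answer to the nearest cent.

Annual demand D = 3,250 × 12 = 39,000.
EOQ = √(2DS/H) = √(2 × 39,000 × 251 / 29.6) ≈ 813.28.
Cost at Q* = (D/Q*)S + (Q*/2)H = √(2DSH) ≈ €24,072.99.
Cost at Q = 1,700: (39,000/1,700)×251 + (1,700/2)×29.6 = €5,758.24 + €25,160.00 = €30,918.24.
Excess = €30,918.24 − €24,072.99 = €6,845.25.

Extra cost ≈ €6,845.25 per year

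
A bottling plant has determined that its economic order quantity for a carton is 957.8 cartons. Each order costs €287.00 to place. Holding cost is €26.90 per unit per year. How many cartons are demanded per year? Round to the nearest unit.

The basic EOQ model gives Q* = √(2DS/H); rearrange for the unknown.
From Q* = √(2DS/H): D = Q*²H / (2S) = 957.8² × 26.9 / (2 × 287) = 42992.238.

D ≈ 42,992 cartons per year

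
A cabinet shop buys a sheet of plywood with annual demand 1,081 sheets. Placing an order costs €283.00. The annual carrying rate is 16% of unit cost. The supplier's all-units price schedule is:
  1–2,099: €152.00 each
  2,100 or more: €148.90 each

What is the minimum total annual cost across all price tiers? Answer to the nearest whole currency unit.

TC* ≈ €168,169

Holding cost per unit per year at price C is H = 0.16·C.
For each price level, check whether its EOQ is feasible; otherwise the best quantity at that price is the breakpoint.
EOQ at €152.00 = 158.6 (feasible in tier 1): TC = 1,081×€152.00 + (1,081/158.6)×283 + (158.6/2)×0.16×€152.00 = €168,169.47.
EOQ at €148.90 = 160.3 < 2100, so use break Q=2100: TC = 1,081×€148.90 + (1,081/2100.0)×283 + (2100.0/2)×0.16×€148.90 = €186,121.78.
Lowest total cost among the candidates is at Q = 158.6.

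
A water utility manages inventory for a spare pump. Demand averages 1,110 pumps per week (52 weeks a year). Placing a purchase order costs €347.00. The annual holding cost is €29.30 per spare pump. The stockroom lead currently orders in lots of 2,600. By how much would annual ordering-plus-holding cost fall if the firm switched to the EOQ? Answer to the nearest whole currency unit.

Annual demand D = 1,110 × 52 = 57,720.
EOQ = √(2DS/H) = √(2 × 57,720 × 347 / 29.3) ≈ 1169.25.
Cost at Q* = (D/Q*)S + (Q*/2)H = √(2DSH) ≈ €34,259.16.
Cost at Q = 2,600: (57,720/2,600)×347 + (2,600/2)×29.3 = €7,703.40 + €38,090.00 = €45,793.40.
Excess = €45,793.40 − €34,259.16 = €11,534.24.

Extra cost ≈ €11,534 per year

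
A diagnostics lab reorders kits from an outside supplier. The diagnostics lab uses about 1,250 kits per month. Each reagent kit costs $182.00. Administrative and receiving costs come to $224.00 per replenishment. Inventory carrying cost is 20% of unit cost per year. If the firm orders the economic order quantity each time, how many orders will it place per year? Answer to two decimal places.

N ≈ 34.91 orders per year

Annual demand D = 1,250 × 12 = 15,000.
Holding cost H = 0.20 × $182.00 = $36.4000 per unit per year.
Q* = √(2DS/H) = √(2 × 15,000 × 224 / 36.4) ≈ 429.67.
Orders per year = D / Q* = 15,000 / 429.67 ≈ 34.911.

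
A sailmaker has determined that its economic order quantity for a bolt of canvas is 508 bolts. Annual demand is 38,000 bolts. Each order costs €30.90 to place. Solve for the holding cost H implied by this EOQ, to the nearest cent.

Squaring Q* = √(2DS/H) gives Q*² = 2DS/H.
From Q* = √(2DS/H): H = 2DS / Q*² = 2 × 38,000 × 30.9 / 508² = 9.1001.

H ≈ €9.10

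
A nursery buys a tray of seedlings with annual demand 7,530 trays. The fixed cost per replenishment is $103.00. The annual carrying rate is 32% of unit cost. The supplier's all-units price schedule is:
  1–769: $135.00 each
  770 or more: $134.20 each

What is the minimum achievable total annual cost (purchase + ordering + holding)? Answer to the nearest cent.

TC* ≈ $1,024,736.02

Holding cost per unit per year at price C is H = 0.32·C.
For each price level, check whether its EOQ is feasible; otherwise the best quantity at that price is the breakpoint.
EOQ at $135.00 = 189.5 (feasible in tier 1): TC = 7,530×$135.00 + (7,530/189.5)×103 + (189.5/2)×0.32×$135.00 = $1,024,736.02.
EOQ at $134.20 = 190.1 < 770, so use break Q=770: TC = 7,530×$134.20 + (7,530/770.0)×103 + (770.0/2)×0.32×$134.20 = $1,028,066.70.
Lowest total cost among the candidates is at Q = 189.5.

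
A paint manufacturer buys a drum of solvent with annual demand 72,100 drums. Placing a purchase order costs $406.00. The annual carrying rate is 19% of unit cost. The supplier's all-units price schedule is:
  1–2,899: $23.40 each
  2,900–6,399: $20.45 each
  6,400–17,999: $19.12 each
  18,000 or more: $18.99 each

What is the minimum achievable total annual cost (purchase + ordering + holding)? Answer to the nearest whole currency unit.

TC* ≈ $1,394,751

Holding cost per unit per year at price C is H = 0.19·C.
For each price level, check whether its EOQ is feasible; otherwise the best quantity at that price is the breakpoint.
Tier 1 ($23.40): EOQ = 3628.8 exceeds tier's upper bound 2899, so this tier is dominated.
EOQ at $20.45 = 3881.7 (feasible in tier 2): TC = 72,100×$20.45 + (72,100/3881.7)×406 + (3881.7/2)×0.19×$20.45 = $1,489,527.35.
EOQ at $19.12 = 4014.4 < 6400, so use break Q=6400: TC = 72,100×$19.12 + (72,100/6400.0)×406 + (6400.0/2)×0.19×$19.12 = $1,394,750.80.
EOQ at $18.99 = 4028.2 < 18000, so use break Q=18000: TC = 72,100×$18.99 + (72,100/18000.0)×406 + (18000.0/2)×0.19×$18.99 = $1,403,278.16.
Lowest total cost among the candidates is at Q = 6400.0.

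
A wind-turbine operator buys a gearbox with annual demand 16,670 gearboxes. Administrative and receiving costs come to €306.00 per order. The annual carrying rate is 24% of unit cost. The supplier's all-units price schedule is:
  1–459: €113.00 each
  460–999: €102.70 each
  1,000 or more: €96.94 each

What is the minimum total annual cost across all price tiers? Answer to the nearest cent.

TC* ≈ €1,632,723.62

Holding cost per unit per year at price C is H = 0.24·C.
For each price level, check whether its EOQ is feasible; otherwise the best quantity at that price is the breakpoint.
Tier 1 (€113.00): EOQ = 613.3 exceeds tier's upper bound 459, so this tier is dominated.
EOQ at €102.70 = 643.4 (feasible in tier 2): TC = 16,670×€102.70 + (16,670/643.4)×306 + (643.4/2)×0.24×€102.70 = €1,727,866.49.
EOQ at €96.94 = 662.2 < 1000, so use break Q=1000: TC = 16,670×€96.94 + (16,670/1000.0)×306 + (1000.0/2)×0.24×€96.94 = €1,632,723.62.
Lowest total cost among the candidates is at Q = 1000.0.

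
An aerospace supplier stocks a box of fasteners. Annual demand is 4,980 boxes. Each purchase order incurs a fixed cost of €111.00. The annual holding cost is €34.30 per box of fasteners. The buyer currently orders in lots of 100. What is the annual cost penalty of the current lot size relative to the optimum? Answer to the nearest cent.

EOQ = √(2DS/H) = √(2 × 4,980 × 111 / 34.3) ≈ 179.53.
Cost at Q* = (D/Q*)S + (Q*/2)H = √(2DSH) ≈ €6,157.98.
Cost at Q = 100: (4,980/100)×111 + (100/2)×34.3 = €5,527.80 + €1,715.00 = €7,242.80.
Excess = €7,242.80 − €6,157.98 = €1,084.82.

Extra cost ≈ €1,084.82 per year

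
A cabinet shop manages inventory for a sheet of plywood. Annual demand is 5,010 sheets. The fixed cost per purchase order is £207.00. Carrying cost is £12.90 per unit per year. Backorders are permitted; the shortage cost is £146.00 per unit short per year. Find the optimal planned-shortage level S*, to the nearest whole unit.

S* ≈ 34 sheets

With planned backorders, Q* = √(2DS/H) · √((H+B)/B).
√(2DS/H) = √(2 × 5,010 × 207 / 12.9) = 400.981.
√((H+B)/B) = √((12.9+146)/146) = 1.0432.
Q* ≈ 418.321.
S* = Q* · H/(H+B) = 418.321 × 12.9/158.9 ≈ 33.961.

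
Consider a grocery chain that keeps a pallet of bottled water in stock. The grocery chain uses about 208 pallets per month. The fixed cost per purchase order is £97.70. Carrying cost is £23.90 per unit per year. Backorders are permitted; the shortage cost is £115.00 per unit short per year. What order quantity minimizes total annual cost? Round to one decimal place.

Q* ≈ 157.0 pallets

Annual demand D = 208 × 12 = 2,496.
With planned backorders, Q* = √(2DS/H) · √((H+B)/B).
√(2DS/H) = √(2 × 2,496 × 97.7 / 23.9) = 142.852.
√((H+B)/B) = √((23.9+115)/115) = 1.0990.
Q* ≈ 156.996.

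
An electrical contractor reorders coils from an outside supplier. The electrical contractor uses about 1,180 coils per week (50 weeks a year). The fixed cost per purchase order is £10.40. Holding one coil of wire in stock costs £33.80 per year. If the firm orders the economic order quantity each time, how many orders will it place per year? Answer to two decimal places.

Annual demand D = 1,180 × 50 = 59,000.
EOQ = √(2DS/H) = √(2 × 59,000 × 10.4 / 33.8) ≈ 190.55.
Orders per year = D / Q* = 59,000 / 190.55 ≈ 309.637.

N ≈ 309.64 orders per year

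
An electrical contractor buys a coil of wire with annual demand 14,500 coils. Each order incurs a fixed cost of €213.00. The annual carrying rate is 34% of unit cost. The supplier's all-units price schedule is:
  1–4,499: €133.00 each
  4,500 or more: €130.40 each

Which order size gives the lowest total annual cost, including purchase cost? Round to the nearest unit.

Q* ≈ 370 coils

Holding cost per unit per year at price C is H = 0.34·C.
For each price level, check whether its EOQ is feasible; otherwise the best quantity at that price is the breakpoint.
EOQ at €133.00 = 369.6 (feasible in tier 1): TC = 14,500×€133.00 + (14,500/369.6)×213 + (369.6/2)×0.34×€133.00 = €1,945,212.99.
EOQ at €130.40 = 373.3 < 4500, so use break Q=4500: TC = 14,500×€130.40 + (14,500/4500.0)×213 + (4500.0/2)×0.34×€130.40 = €1,991,242.33.
Lowest total cost is €1,945,212.99 at Q = 369.6.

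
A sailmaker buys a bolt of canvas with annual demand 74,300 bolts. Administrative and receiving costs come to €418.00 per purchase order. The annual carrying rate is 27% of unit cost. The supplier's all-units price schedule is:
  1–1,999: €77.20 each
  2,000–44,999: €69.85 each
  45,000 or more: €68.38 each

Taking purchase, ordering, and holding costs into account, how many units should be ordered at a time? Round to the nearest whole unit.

Holding cost per unit per year at price C is H = 0.27·C.
Evaluate total cost at each tier's feasible EOQ or, if the EOQ is below the tier, at the tier's minimum quantity.
EOQ at €77.20 = 1726.3 (feasible in tier 1): TC = 74,300×€77.20 + (74,300/1726.3)×418 + (1726.3/2)×0.27×€77.20 = €5,771,942.23.
EOQ at €69.85 = 1814.8 < 2000, so use break Q=2000: TC = 74,300×€69.85 + (74,300/2000.0)×418 + (2000.0/2)×0.27×€69.85 = €5,224,243.20.
EOQ at €68.38 = 1834.2 < 45000, so use break Q=45000: TC = 74,300×€68.38 + (74,300/45000.0)×418 + (45000.0/2)×0.27×€68.38 = €5,496,732.66.
Lowest total cost is €5,224,243.20 at Q = 2000.0.

Q* ≈ 2,000 bolts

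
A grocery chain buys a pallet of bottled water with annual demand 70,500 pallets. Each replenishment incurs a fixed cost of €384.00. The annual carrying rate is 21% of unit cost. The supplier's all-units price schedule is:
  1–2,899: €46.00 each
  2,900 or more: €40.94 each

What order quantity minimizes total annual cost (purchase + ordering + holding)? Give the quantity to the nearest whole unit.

Q* ≈ 2,900 pallets

Holding cost per unit per year at price C is H = 0.21·C.
For each price level, check whether its EOQ is feasible; otherwise the best quantity at that price is the breakpoint.
EOQ at €46.00 = 2367.5 (feasible in tier 1): TC = 70,500×€46.00 + (70,500/2367.5)×384 + (2367.5/2)×0.21×€46.00 = €3,265,869.87.
EOQ at €40.94 = 2509.5 < 2900, so use break Q=2900: TC = 70,500×€40.94 + (70,500/2900.0)×384 + (2900.0/2)×0.21×€40.94 = €2,908,071.40.
Lowest total cost is €2,908,071.40 at Q = 2900.0.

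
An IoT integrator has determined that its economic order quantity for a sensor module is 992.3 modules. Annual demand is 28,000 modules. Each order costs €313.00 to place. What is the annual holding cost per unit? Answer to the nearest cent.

Invert the EOQ relation Q*² = 2DS/H.
From Q* = √(2DS/H): H = 2DS / Q*² = 2 × 28,000 × 313 / 992.3² = 17.8011.

H ≈ €17.80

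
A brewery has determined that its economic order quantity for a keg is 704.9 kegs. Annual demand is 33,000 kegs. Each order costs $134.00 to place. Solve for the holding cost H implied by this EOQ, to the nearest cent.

Invert the EOQ relation Q*² = 2DS/H.
From Q* = √(2DS/H): H = 2DS / Q*² = 2 × 33,000 × 134 / 704.9² = 17.7989.

H ≈ $17.80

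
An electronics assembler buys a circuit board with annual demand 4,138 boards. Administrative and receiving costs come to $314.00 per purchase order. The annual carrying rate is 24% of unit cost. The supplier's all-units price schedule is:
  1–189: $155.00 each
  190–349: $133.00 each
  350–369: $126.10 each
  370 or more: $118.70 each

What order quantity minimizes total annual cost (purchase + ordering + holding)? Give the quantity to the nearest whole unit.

Holding cost per unit per year at price C is H = 0.24·C.
For each price level, check whether its EOQ is feasible; otherwise the best quantity at that price is the breakpoint.
Tier 1 ($155.00): EOQ = 264.3 exceeds tier's upper bound 189, so this tier is dominated.
EOQ at $133.00 = 285.3 (feasible in tier 2): TC = 4,138×$133.00 + (4,138/285.3)×314 + (285.3/2)×0.24×$133.00 = $559,461.65.
EOQ at $126.10 = 293.0 < 350, so use break Q=350: TC = 4,138×$126.10 + (4,138/350.0)×314 + (350.0/2)×0.24×$126.10 = $530,810.38.
EOQ at $118.70 = 302.0 < 370, so use break Q=370: TC = 4,138×$118.70 + (4,138/370.0)×314 + (370.0/2)×0.24×$118.70 = $499,962.59.
Lowest total cost is $499,962.59 at Q = 370.0.

Q* ≈ 370 boards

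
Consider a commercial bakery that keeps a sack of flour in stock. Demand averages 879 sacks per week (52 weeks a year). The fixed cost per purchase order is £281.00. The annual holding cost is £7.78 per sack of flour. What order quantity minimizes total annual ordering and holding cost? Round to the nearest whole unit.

Q* ≈ 1,817 sacks

Annual demand D = 879 × 52 = 45,708.
EOQ = √(2DS / H) = √(2 × 45,708 × 281 / 7.78).
= √(25,687,896 / 7.78) = √3,301,786.1183 ≈ 1817.082.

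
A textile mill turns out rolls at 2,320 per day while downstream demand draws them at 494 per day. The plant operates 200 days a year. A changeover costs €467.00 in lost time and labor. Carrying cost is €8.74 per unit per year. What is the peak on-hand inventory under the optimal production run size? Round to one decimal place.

Annual demand D = 494 × 200 = 98,800.
Production build-up factor (1 − d/p) = 1 − 494/2,320 = 0.7871.
Q* = √(2DS / (H(1 − d/p))) = √(2 × 98,800 × 467 / (8.74 × 0.7871)).
= √(92,279,200 / 6.879) ≈ 3662.603.
Maximum inventory = Q*(1 − d/p) = 3662.603 × 0.7871 ≈ 2882.721.

I_max ≈ 2,882.7 rolls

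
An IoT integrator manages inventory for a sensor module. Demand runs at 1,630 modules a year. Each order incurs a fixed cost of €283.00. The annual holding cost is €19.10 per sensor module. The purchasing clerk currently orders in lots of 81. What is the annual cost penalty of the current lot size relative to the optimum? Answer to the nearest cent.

EOQ = √(2DS/H) = √(2 × 1,630 × 283 / 19.1) ≈ 219.78.
Cost at Q* = (D/Q*)S + (Q*/2)H = √(2DSH) ≈ €4,197.77.
Cost at Q = 81: (1,630/81)×283 + (81/2)×19.1 = €5,694.94 + €773.55 = €6,468.49.
Excess = €6,468.49 − €4,197.77 = €2,270.72.

Extra cost ≈ €2,270.72 per year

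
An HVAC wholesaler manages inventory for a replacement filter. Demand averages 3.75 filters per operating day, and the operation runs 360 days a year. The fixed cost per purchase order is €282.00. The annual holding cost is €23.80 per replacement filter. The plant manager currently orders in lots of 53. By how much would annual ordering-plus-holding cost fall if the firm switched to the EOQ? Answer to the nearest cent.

Annual demand D = 3.75 × 360 = 1,350.
EOQ = √(2DS/H) = √(2 × 1,350 × 282 / 23.8) ≈ 178.86.
Cost at Q* = (D/Q*)S + (Q*/2)H = √(2DSH) ≈ €4,256.91.
Cost at Q = 53: (1,350/53)×282 + (53/2)×23.8 = €7,183.02 + €630.70 = €7,813.72.
Excess = €7,813.72 − €4,256.91 = €3,556.80.

Extra cost ≈ €3,556.80 per year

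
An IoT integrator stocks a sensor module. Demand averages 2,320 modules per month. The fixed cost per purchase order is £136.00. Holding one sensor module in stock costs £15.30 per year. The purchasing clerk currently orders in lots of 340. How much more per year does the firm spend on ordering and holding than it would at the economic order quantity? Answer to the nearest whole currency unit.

Annual demand D = 2,320 × 12 = 27,840.
EOQ = √(2DS/H) = √(2 × 27,840 × 136 / 15.3) ≈ 703.51.
Cost at Q* = (D/Q*)S + (Q*/2)H = √(2DSH) ≈ £10,763.78.
Cost at Q = 340: (27,840/340)×136 + (340/2)×15.3 = £11,136.00 + £2,601.00 = £13,737.00.
Excess = £13,737.00 − £10,763.78 = £2,973.22.

Extra cost ≈ £2,973 per year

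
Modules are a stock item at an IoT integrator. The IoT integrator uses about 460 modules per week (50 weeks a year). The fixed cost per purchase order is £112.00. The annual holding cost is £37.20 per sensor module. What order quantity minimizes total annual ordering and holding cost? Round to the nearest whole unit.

Annual demand D = 460 × 50 = 23,000.
EOQ = √(2DS / H) = √(2 × 23,000 × 112 / 37.2).
= √(5,152,000 / 37.2) = √138,494.6237 ≈ 372.149.

Q* ≈ 372 modules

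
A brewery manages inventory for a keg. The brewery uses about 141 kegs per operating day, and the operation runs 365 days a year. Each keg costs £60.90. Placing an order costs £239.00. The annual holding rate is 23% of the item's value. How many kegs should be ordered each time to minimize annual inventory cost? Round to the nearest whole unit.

Annual demand D = 141 × 365 = 51,465.
Holding cost H = 0.23 × £60.90 = £14.0070 per unit per year.
EOQ = √(2DS / H) = √(2 × 51,465 × 239 / 14.007).
= √(24,600,270 / 14.007) = √1,756,284.0009 ≈ 1325.249.

Q* ≈ 1,325 kegs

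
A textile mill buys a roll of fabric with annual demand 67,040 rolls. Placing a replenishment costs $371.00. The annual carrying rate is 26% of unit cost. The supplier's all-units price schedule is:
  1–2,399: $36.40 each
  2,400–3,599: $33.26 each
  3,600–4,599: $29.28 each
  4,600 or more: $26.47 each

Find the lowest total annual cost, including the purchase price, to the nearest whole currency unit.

TC* ≈ $1,795,785

Holding cost per unit per year at price C is H = 0.26·C.
For each price level, check whether its EOQ is feasible; otherwise the best quantity at that price is the breakpoint.
EOQ at $36.40 = 2292.6 (feasible in tier 1): TC = 67,040×$36.40 + (67,040/2292.6)×371 + (2292.6/2)×0.26×$36.40 = $2,461,953.33.
EOQ at $33.26 = 2398.4 < 2400, so use break Q=2400: TC = 67,040×$33.26 + (67,040/2400.0)×371 + (2400.0/2)×0.26×$33.26 = $2,250,490.79.
EOQ at $29.28 = 2556.2 < 3600, so use break Q=3600: TC = 67,040×$29.28 + (67,040/3600.0)×371 + (3600.0/2)×0.26×$29.28 = $1,983,543.08.
EOQ at $26.47 = 2688.5 < 4600, so use break Q=4600: TC = 67,040×$26.47 + (67,040/4600.0)×371 + (4600.0/2)×0.26×$26.47 = $1,795,784.78.
Lowest total cost among the candidates is at Q = 4600.0.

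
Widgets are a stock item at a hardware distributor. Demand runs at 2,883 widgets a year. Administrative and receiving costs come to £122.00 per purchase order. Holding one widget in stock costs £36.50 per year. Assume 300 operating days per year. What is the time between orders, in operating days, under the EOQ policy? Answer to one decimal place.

EOQ = √(2DS/H) = √(2 × 2,883 × 122 / 36.5) ≈ 138.83.
Cycle time = Q*/D × 300 = 138.83 / 2,883 × 300 ≈ 14.446 days.

T ≈ 14.4 days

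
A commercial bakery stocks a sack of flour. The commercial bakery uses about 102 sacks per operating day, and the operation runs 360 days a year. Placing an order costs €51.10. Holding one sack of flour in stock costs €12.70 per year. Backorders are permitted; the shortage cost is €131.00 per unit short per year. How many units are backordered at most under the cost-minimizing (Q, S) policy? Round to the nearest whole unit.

S* ≈ 50 sacks

Annual demand D = 102 × 360 = 36,720.
With planned backorders, Q* = √(2DS/H) · √((H+B)/B).
√(2DS/H) = √(2 × 36,720 × 51.1 / 12.7) = 543.594.
√((H+B)/B) = √((12.7+131)/131) = 1.0474.
Q* ≈ 569.335.
S* = Q* · H/(H+B) = 569.335 × 12.7/143.7 ≈ 50.317.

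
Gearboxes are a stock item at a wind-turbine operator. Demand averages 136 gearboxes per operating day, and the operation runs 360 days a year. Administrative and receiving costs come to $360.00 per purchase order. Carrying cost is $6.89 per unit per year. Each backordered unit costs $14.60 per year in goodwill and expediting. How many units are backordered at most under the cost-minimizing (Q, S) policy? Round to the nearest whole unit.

Annual demand D = 136 × 360 = 48,960.
With planned backorders, Q* = √(2DS/H) · √((H+B)/B).
√(2DS/H) = √(2 × 48,960 × 360 / 6.89) = 2261.921.
√((H+B)/B) = √((6.89+14.6)/14.6) = 1.2132.
Q* ≈ 2744.221.
S* = Q* · H/(H+B) = 2744.221 × 6.89/21.49 ≈ 879.836.

S* ≈ 880 gearboxes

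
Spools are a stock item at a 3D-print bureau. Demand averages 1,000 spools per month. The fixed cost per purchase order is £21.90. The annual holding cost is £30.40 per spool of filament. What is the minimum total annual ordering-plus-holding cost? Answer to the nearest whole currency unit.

Annual demand D = 1,000 × 12 = 12,000.
EOQ = √(2DS/H) = √(2 × 12,000 × 21.9 / 30.4) ≈ 131.49.
At the optimum the two cost components are equal, so total cost = 2·(Q*/2)H = Q*·H.
Minimum total = √(2DSH) = √(2 × 12,000 × 21.9 × 30.4) ≈ 3997.279.

TC* ≈ £3,997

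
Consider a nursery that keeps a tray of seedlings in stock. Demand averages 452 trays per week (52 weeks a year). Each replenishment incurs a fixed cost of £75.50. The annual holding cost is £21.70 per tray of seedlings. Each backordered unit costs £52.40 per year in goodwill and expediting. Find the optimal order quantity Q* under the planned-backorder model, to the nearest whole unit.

Annual demand D = 452 × 52 = 23,504.
With planned backorders, Q* = √(2DS/H) · √((H+B)/B).
√(2DS/H) = √(2 × 23,504 × 75.5 / 21.7) = 404.417.
√((H+B)/B) = √((21.7+52.4)/52.4) = 1.1892.
Q* ≈ 480.920.

Q* ≈ 481 trays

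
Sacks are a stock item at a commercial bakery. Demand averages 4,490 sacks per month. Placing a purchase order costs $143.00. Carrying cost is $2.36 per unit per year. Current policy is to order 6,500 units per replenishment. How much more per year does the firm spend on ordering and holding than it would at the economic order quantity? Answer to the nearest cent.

Extra cost ≈ $2,824.87 per year

Annual demand D = 4,490 × 12 = 53,880.
EOQ = √(2DS/H) = √(2 × 53,880 × 143 / 2.36) ≈ 2555.29.
Cost at Q* = (D/Q*)S + (Q*/2)H = √(2DSH) ≈ $6,030.49.
Cost at Q = 6,500: (53,880/6,500)×143 + (6,500/2)×2.36 = $1,185.36 + $7,670.00 = $8,855.36.
Excess = $8,855.36 − $6,030.49 = $2,824.87.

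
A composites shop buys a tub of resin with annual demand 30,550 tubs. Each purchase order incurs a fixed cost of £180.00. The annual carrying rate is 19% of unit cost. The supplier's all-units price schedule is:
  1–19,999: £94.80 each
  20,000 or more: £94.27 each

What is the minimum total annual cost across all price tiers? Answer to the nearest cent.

Holding cost per unit per year at price C is H = 0.19·C.
Candidates are each tier's EOQ (if it falls in that tier) and each price-break quantity.
EOQ at £94.80 = 781.4 (feasible in tier 1): TC = 30,550×£94.80 + (30,550/781.4)×180 + (781.4/2)×0.19×£94.80 = £2,910,214.66.
EOQ at £94.27 = 783.6 < 20000, so use break Q=20000: TC = 30,550×£94.27 + (30,550/20000.0)×180 + (20000.0/2)×0.19×£94.27 = £3,059,336.45.
Lowest total cost among the candidates is at Q = 781.4.

TC* ≈ £2,910,214.66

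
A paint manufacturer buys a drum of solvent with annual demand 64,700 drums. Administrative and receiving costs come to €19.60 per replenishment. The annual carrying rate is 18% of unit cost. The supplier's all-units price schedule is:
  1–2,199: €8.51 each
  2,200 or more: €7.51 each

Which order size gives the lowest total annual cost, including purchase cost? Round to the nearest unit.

Q* ≈ 2,200 drums

Holding cost per unit per year at price C is H = 0.18·C.
For each price level, check whether its EOQ is feasible; otherwise the best quantity at that price is the breakpoint.
EOQ at €8.51 = 1286.7 (feasible in tier 1): TC = 64,700×€8.51 + (64,700/1286.7)×19.6 + (1286.7/2)×0.18×€8.51 = €552,568.04.
EOQ at €7.51 = 1369.7 < 2200, so use break Q=2200: TC = 64,700×€7.51 + (64,700/2200.0)×19.6 + (2200.0/2)×0.18×€7.51 = €487,960.40.
Lowest total cost is €487,960.40 at Q = 2200.0.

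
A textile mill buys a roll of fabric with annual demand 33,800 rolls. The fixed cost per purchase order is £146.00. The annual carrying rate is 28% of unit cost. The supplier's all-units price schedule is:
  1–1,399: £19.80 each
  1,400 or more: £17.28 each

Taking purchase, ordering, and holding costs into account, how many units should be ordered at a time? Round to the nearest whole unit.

Q* ≈ 1,428 rolls

Holding cost per unit per year at price C is H = 0.28·C.
Evaluate total cost at each tier's feasible EOQ or, if the EOQ is below the tier, at the tier's minimum quantity.
EOQ at £19.80 = 1334.3 (feasible in tier 1): TC = 33,800×£19.80 + (33,800/1334.3)×146 + (1334.3/2)×0.28×£19.80 = £676,637.10.
EOQ at £17.28 = 1428.2 (feasible in tier 2): TC = 33,800×£17.28 + (33,800/1428.2)×146 + (1428.2/2)×0.28×£17.28 = £590,974.36.
Lowest total cost is £590,974.36 at Q = 1428.2.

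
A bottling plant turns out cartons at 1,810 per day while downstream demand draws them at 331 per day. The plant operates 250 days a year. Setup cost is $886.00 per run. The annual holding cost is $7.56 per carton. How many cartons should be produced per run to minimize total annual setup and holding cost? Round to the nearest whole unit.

Annual demand D = 331 × 250 = 82,750.
Production build-up factor (1 − d/p) = 1 − 331/1,810 = 0.8171.
Q* = √(2DS / (H(1 − d/p))) = √(2 × 82,750 × 886 / (7.56 × 0.8171)).
= √(146,633,000 / 6.1775) ≈ 4872.032.

Q* ≈ 4,872 cartons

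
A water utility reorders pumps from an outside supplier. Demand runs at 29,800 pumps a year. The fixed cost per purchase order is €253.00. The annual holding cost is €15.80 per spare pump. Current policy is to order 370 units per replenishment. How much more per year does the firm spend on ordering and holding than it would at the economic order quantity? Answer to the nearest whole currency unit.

Extra cost ≈ €7,865 per year

EOQ = √(2DS/H) = √(2 × 29,800 × 253 / 15.8) ≈ 976.91.
Cost at Q* = (D/Q*)S + (Q*/2)H = √(2DSH) ≈ €15,435.19.
Cost at Q = 370: (29,800/370)×253 + (370/2)×15.8 = €20,376.76 + €2,923.00 = €23,299.76.
Excess = €23,299.76 − €15,435.19 = €7,864.57.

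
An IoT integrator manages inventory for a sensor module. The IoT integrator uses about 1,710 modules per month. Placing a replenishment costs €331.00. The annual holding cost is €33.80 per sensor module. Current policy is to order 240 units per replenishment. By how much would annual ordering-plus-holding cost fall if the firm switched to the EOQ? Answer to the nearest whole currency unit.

Extra cost ≈ €10,929 per year

Annual demand D = 1,710 × 12 = 20,520.
EOQ = √(2DS/H) = √(2 × 20,520 × 331 / 33.8) ≈ 633.96.
Cost at Q* = (D/Q*)S + (Q*/2)H = √(2DSH) ≈ €21,427.72.
Cost at Q = 240: (20,520/240)×331 + (240/2)×33.8 = €28,300.50 + €4,056.00 = €32,356.50.
Excess = €32,356.50 − €21,427.72 = €10,928.78.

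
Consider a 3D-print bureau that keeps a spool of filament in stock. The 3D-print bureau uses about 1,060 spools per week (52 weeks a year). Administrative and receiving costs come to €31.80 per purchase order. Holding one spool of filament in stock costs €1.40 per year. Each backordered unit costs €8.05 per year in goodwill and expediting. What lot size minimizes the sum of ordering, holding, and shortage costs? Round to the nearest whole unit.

Q* ≈ 1,714 spools

Annual demand D = 1,060 × 52 = 55,120.
With planned backorders, Q* = √(2DS/H) · √((H+B)/B).
√(2DS/H) = √(2 × 55,120 × 31.8 / 1.4) = 1582.410.
√((H+B)/B) = √((1.4+8.05)/8.05) = 1.0835.
Q* ≈ 1714.498.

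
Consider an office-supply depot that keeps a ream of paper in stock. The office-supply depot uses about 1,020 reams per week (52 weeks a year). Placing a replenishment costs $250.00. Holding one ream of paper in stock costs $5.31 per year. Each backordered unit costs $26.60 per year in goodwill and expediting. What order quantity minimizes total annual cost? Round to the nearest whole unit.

Q* ≈ 2,448 reams

Annual demand D = 1,020 × 52 = 53,040.
With planned backorders, Q* = √(2DS/H) · √((H+B)/B).
√(2DS/H) = √(2 × 53,040 × 250 / 5.31) = 2234.804.
√((H+B)/B) = √((5.31+26.6)/26.6) = 1.0953.
Q* ≈ 2447.722.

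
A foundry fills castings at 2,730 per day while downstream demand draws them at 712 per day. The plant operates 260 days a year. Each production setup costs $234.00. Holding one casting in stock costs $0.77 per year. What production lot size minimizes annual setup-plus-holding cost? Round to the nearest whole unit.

Annual demand D = 712 × 260 = 185,120.
Production build-up factor (1 − d/p) = 1 − 712/2,730 = 0.7392.
Q* = √(2DS / (H(1 − d/p))) = √(2 × 185,120 × 234 / (0.77 × 0.7392)).
= √(86,636,160 / 0.5692) ≈ 12337.438.

Q* ≈ 12,337 castings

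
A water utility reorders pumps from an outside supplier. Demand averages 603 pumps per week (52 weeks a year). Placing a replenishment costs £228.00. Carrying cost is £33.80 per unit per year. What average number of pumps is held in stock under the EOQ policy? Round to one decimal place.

Annual demand D = 603 × 52 = 31,356.
EOQ = √(2DS/H) = √(2 × 31,356 × 228 / 33.8) ≈ 650.41.
Average inventory = Q*/2 ≈ 650.41 / 2 = 325.203.

Average inventory ≈ 325.2 pumps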